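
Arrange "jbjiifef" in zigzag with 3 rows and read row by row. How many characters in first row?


Zigzag "jbjiifef" into 3 rows:
Placing characters:
  'j' => row 0
  'b' => row 1
  'j' => row 2
  'i' => row 1
  'i' => row 0
  'f' => row 1
  'e' => row 2
  'f' => row 1
Rows:
  Row 0: "ji"
  Row 1: "biff"
  Row 2: "je"
First row length: 2

2


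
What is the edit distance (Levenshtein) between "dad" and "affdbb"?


Computing edit distance: "dad" -> "affdbb"
DP table:
           a    f    f    d    b    b
      0    1    2    3    4    5    6
  d   1    1    2    3    3    4    5
  a   2    1    2    3    4    4    5
  d   3    2    2    3    3    4    5
Edit distance = dp[3][6] = 5

5


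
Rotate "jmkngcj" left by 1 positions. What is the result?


Input: "jmkngcj", rotate left by 1
First 1 characters: "j"
Remaining characters: "mkngcj"
Concatenate remaining + first: "mkngcj" + "j" = "mkngcjj"

mkngcjj


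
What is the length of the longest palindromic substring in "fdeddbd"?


Input: "fdeddbd"
Checking substrings for palindromes:
  [1:4] "ded" (len 3) => palindrome
  [4:7] "dbd" (len 3) => palindrome
  [3:5] "dd" (len 2) => palindrome
Longest palindromic substring: "ded" with length 3

3


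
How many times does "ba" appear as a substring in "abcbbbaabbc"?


Searching for "ba" in "abcbbbaabbc"
Scanning each position:
  Position 0: "ab" => no
  Position 1: "bc" => no
  Position 2: "cb" => no
  Position 3: "bb" => no
  Position 4: "bb" => no
  Position 5: "ba" => MATCH
  Position 6: "aa" => no
  Position 7: "ab" => no
  Position 8: "bb" => no
  Position 9: "bc" => no
Total occurrences: 1

1


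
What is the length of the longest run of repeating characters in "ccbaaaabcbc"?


Input: "ccbaaaabcbc"
Scanning for longest run:
  Position 1 ('c'): continues run of 'c', length=2
  Position 2 ('b'): new char, reset run to 1
  Position 3 ('a'): new char, reset run to 1
  Position 4 ('a'): continues run of 'a', length=2
  Position 5 ('a'): continues run of 'a', length=3
  Position 6 ('a'): continues run of 'a', length=4
  Position 7 ('b'): new char, reset run to 1
  Position 8 ('c'): new char, reset run to 1
  Position 9 ('b'): new char, reset run to 1
  Position 10 ('c'): new char, reset run to 1
Longest run: 'a' with length 4

4


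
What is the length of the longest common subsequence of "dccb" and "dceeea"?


LCS of "dccb" and "dceeea"
DP table:
           d    c    e    e    e    a
      0    0    0    0    0    0    0
  d   0    1    1    1    1    1    1
  c   0    1    2    2    2    2    2
  c   0    1    2    2    2    2    2
  b   0    1    2    2    2    2    2
LCS length = dp[4][6] = 2

2


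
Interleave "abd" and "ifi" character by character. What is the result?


Interleaving "abd" and "ifi":
  Position 0: 'a' from first, 'i' from second => "ai"
  Position 1: 'b' from first, 'f' from second => "bf"
  Position 2: 'd' from first, 'i' from second => "di"
Result: aibfdi

aibfdi


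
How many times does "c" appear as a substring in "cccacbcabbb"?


Searching for "c" in "cccacbcabbb"
Scanning each position:
  Position 0: "c" => MATCH
  Position 1: "c" => MATCH
  Position 2: "c" => MATCH
  Position 3: "a" => no
  Position 4: "c" => MATCH
  Position 5: "b" => no
  Position 6: "c" => MATCH
  Position 7: "a" => no
  Position 8: "b" => no
  Position 9: "b" => no
  Position 10: "b" => no
Total occurrences: 5

5


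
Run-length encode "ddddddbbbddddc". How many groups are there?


Input: ddddddbbbddddc
Scanning for consecutive runs:
  Group 1: 'd' x 6 (positions 0-5)
  Group 2: 'b' x 3 (positions 6-8)
  Group 3: 'd' x 4 (positions 9-12)
  Group 4: 'c' x 1 (positions 13-13)
Total groups: 4

4


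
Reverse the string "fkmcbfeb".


Input: fkmcbfeb
Reading characters right to left:
  Position 7: 'b'
  Position 6: 'e'
  Position 5: 'f'
  Position 4: 'b'
  Position 3: 'c'
  Position 2: 'm'
  Position 1: 'k'
  Position 0: 'f'
Reversed: befbcmkf

befbcmkf


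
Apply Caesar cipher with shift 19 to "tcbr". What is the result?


Caesar cipher: shift "tcbr" by 19
  't' (pos 19) + 19 = pos 12 = 'm'
  'c' (pos 2) + 19 = pos 21 = 'v'
  'b' (pos 1) + 19 = pos 20 = 'u'
  'r' (pos 17) + 19 = pos 10 = 'k'
Result: mvuk

mvuk


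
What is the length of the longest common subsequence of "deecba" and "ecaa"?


LCS of "deecba" and "ecaa"
DP table:
           e    c    a    a
      0    0    0    0    0
  d   0    0    0    0    0
  e   0    1    1    1    1
  e   0    1    1    1    1
  c   0    1    2    2    2
  b   0    1    2    2    2
  a   0    1    2    3    3
LCS length = dp[6][4] = 3

3


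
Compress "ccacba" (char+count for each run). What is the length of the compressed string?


Input: ccacba
Runs:
  'c' x 2 => "c2"
  'a' x 1 => "a1"
  'c' x 1 => "c1"
  'b' x 1 => "b1"
  'a' x 1 => "a1"
Compressed: "c2a1c1b1a1"
Compressed length: 10

10


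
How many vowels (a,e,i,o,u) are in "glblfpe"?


Input: glblfpe
Checking each character:
  'g' at position 0: consonant
  'l' at position 1: consonant
  'b' at position 2: consonant
  'l' at position 3: consonant
  'f' at position 4: consonant
  'p' at position 5: consonant
  'e' at position 6: vowel (running total: 1)
Total vowels: 1

1


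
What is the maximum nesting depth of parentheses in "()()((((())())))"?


Input: "()()((((())())))"
Tracking depth:
  Position 0 '(': depth becomes 1
  Position 1 ')': depth becomes 0
  Position 2 '(': depth becomes 1
  Position 3 ')': depth becomes 0
  Position 4 '(': depth becomes 1
  Position 5 '(': depth becomes 2
  Position 6 '(': depth becomes 3
  Position 7 '(': depth becomes 4
  Position 8 '(': depth becomes 5
  Position 9 ')': depth becomes 4
  Position 10 ')': depth becomes 3
  Position 11 '(': depth becomes 4
  Position 12 ')': depth becomes 3
  Position 13 ')': depth becomes 2
  Position 14 ')': depth becomes 1
  Position 15 ')': depth becomes 0
Maximum depth reached: 5

5


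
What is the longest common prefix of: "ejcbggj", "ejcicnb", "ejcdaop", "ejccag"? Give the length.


Words: ejcbggj, ejcicnb, ejcdaop, ejccag
  Position 0: all 'e' => match
  Position 1: all 'j' => match
  Position 2: all 'c' => match
  Position 3: ('b', 'i', 'd', 'c') => mismatch, stop
LCP = "ejc" (length 3)

3


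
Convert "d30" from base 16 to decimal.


Input: "d30" in base 16
Positional expansion:
  Digit 'd' (value 13) x 16^2 = 3328
  Digit '3' (value 3) x 16^1 = 48
  Digit '0' (value 0) x 16^0 = 0
Sum = 3376

3376


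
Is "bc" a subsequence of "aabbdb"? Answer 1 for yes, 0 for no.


Check if "bc" is a subsequence of "aabbdb"
Greedy scan:
  Position 0 ('a'): no match needed
  Position 1 ('a'): no match needed
  Position 2 ('b'): matches sub[0] = 'b'
  Position 3 ('b'): no match needed
  Position 4 ('d'): no match needed
  Position 5 ('b'): no match needed
Only matched 1/2 characters => not a subsequence

0


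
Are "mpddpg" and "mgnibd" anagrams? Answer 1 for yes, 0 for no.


Strings: "mpddpg", "mgnibd"
Sorted first:  ddgmpp
Sorted second: bdgimn
Differ at position 0: 'd' vs 'b' => not anagrams

0


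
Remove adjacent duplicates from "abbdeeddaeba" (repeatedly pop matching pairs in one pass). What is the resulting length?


Input: abbdeeddaeba
Stack-based adjacent duplicate removal:
  Read 'a': push. Stack: a
  Read 'b': push. Stack: ab
  Read 'b': matches stack top 'b' => pop. Stack: a
  Read 'd': push. Stack: ad
  Read 'e': push. Stack: ade
  Read 'e': matches stack top 'e' => pop. Stack: ad
  Read 'd': matches stack top 'd' => pop. Stack: a
  Read 'd': push. Stack: ad
  Read 'a': push. Stack: ada
  Read 'e': push. Stack: adae
  Read 'b': push. Stack: adaeb
  Read 'a': push. Stack: adaeba
Final stack: "adaeba" (length 6)

6


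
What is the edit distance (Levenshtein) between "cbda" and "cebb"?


Computing edit distance: "cbda" -> "cebb"
DP table:
           c    e    b    b
      0    1    2    3    4
  c   1    0    1    2    3
  b   2    1    1    1    2
  d   3    2    2    2    2
  a   4    3    3    3    3
Edit distance = dp[4][4] = 3

3


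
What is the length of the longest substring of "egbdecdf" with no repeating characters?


Input: "egbdecdf"
Sliding window (track last position of each char):
  Position 0 ('e'): window [0,0] length 1 -- new best
  Position 1 ('g'): window [0,1] length 2 -- new best
  Position 2 ('b'): window [0,2] length 3 -- new best
  Position 3 ('d'): window [0,3] length 4 -- new best
  Position 4 ('e'): repeat (last at 0), move window start to 1
  Position 4 ('e'): window [1,4] length 4
  Position 5 ('c'): window [1,5] length 5 -- new best
  Position 6 ('d'): repeat (last at 3), move window start to 4
  Position 6 ('d'): window [4,6] length 3
  Position 7 ('f'): window [4,7] length 4
Longest substring with no repeats: "gbdec" with length 5

5


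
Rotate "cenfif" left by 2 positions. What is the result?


Input: "cenfif", rotate left by 2
First 2 characters: "ce"
Remaining characters: "nfif"
Concatenate remaining + first: "nfif" + "ce" = "nfifce"

nfifce


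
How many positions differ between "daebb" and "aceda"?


Comparing "daebb" and "aceda" position by position:
  Position 0: 'd' vs 'a' => DIFFER
  Position 1: 'a' vs 'c' => DIFFER
  Position 2: 'e' vs 'e' => same
  Position 3: 'b' vs 'd' => DIFFER
  Position 4: 'b' vs 'a' => DIFFER
Positions that differ: 4

4


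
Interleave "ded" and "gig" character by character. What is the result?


Interleaving "ded" and "gig":
  Position 0: 'd' from first, 'g' from second => "dg"
  Position 1: 'e' from first, 'i' from second => "ei"
  Position 2: 'd' from first, 'g' from second => "dg"
Result: dgeidg

dgeidg


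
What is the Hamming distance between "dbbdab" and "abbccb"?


Comparing "dbbdab" and "abbccb" position by position:
  Position 0: 'd' vs 'a' => differ
  Position 1: 'b' vs 'b' => same
  Position 2: 'b' vs 'b' => same
  Position 3: 'd' vs 'c' => differ
  Position 4: 'a' vs 'c' => differ
  Position 5: 'b' vs 'b' => same
Total differences (Hamming distance): 3

3


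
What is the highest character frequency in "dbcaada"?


Input: dbcaada
Character counts:
  'a': 3
  'b': 1
  'c': 1
  'd': 2
Maximum frequency: 3

3


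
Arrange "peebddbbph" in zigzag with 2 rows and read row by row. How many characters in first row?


Zigzag "peebddbbph" into 2 rows:
Placing characters:
  'p' => row 0
  'e' => row 1
  'e' => row 0
  'b' => row 1
  'd' => row 0
  'd' => row 1
  'b' => row 0
  'b' => row 1
  'p' => row 0
  'h' => row 1
Rows:
  Row 0: "pedbp"
  Row 1: "ebdbh"
First row length: 5

5


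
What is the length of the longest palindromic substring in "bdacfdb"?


Input: "bdacfdb"
Checking substrings for palindromes:
  No multi-char palindromic substrings found
Longest palindromic substring: "b" with length 1

1


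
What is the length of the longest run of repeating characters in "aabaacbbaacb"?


Input: "aabaacbbaacb"
Scanning for longest run:
  Position 1 ('a'): continues run of 'a', length=2
  Position 2 ('b'): new char, reset run to 1
  Position 3 ('a'): new char, reset run to 1
  Position 4 ('a'): continues run of 'a', length=2
  Position 5 ('c'): new char, reset run to 1
  Position 6 ('b'): new char, reset run to 1
  Position 7 ('b'): continues run of 'b', length=2
  Position 8 ('a'): new char, reset run to 1
  Position 9 ('a'): continues run of 'a', length=2
  Position 10 ('c'): new char, reset run to 1
  Position 11 ('b'): new char, reset run to 1
Longest run: 'a' with length 2

2


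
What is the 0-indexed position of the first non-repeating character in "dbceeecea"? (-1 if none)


Input: dbceeecea
Character frequencies:
  'a': 1
  'b': 1
  'c': 2
  'd': 1
  'e': 4
Scanning left to right for freq == 1:
  Position 0 ('d'): unique! => answer = 0

0


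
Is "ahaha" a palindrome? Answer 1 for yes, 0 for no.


Input: ahaha
Reversed: ahaha
  Compare pos 0 ('a') with pos 4 ('a'): match
  Compare pos 1 ('h') with pos 3 ('h'): match
Result: palindrome

1


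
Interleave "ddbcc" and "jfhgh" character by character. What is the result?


Interleaving "ddbcc" and "jfhgh":
  Position 0: 'd' from first, 'j' from second => "dj"
  Position 1: 'd' from first, 'f' from second => "df"
  Position 2: 'b' from first, 'h' from second => "bh"
  Position 3: 'c' from first, 'g' from second => "cg"
  Position 4: 'c' from first, 'h' from second => "ch"
Result: djdfbhcgch

djdfbhcgch


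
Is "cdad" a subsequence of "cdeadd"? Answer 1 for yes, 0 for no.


Check if "cdad" is a subsequence of "cdeadd"
Greedy scan:
  Position 0 ('c'): matches sub[0] = 'c'
  Position 1 ('d'): matches sub[1] = 'd'
  Position 2 ('e'): no match needed
  Position 3 ('a'): matches sub[2] = 'a'
  Position 4 ('d'): matches sub[3] = 'd'
  Position 5 ('d'): no match needed
All 4 characters matched => is a subsequence

1


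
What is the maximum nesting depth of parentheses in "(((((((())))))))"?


Input: "(((((((())))))))"
Tracking depth:
  Position 0 '(': depth becomes 1
  Position 1 '(': depth becomes 2
  Position 2 '(': depth becomes 3
  Position 3 '(': depth becomes 4
  Position 4 '(': depth becomes 5
  Position 5 '(': depth becomes 6
  Position 6 '(': depth becomes 7
  Position 7 '(': depth becomes 8
  Position 8 ')': depth becomes 7
  Position 9 ')': depth becomes 6
  Position 10 ')': depth becomes 5
  Position 11 ')': depth becomes 4
  Position 12 ')': depth becomes 3
  Position 13 ')': depth becomes 2
  Position 14 ')': depth becomes 1
  Position 15 ')': depth becomes 0
Maximum depth reached: 8

8


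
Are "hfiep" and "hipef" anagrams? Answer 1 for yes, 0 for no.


Strings: "hfiep", "hipef"
Sorted first:  efhip
Sorted second: efhip
Sorted forms match => anagrams

1


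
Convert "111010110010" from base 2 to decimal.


Input: "111010110010" in base 2
Positional expansion:
  Digit '1' (value 1) x 2^11 = 2048
  Digit '1' (value 1) x 2^10 = 1024
  Digit '1' (value 1) x 2^9 = 512
  Digit '0' (value 0) x 2^8 = 0
  Digit '1' (value 1) x 2^7 = 128
  Digit '0' (value 0) x 2^6 = 0
  Digit '1' (value 1) x 2^5 = 32
  Digit '1' (value 1) x 2^4 = 16
  Digit '0' (value 0) x 2^3 = 0
  Digit '0' (value 0) x 2^2 = 0
  Digit '1' (value 1) x 2^1 = 2
  Digit '0' (value 0) x 2^0 = 0
Sum = 3762

3762


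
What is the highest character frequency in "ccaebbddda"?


Input: ccaebbddda
Character counts:
  'a': 2
  'b': 2
  'c': 2
  'd': 3
  'e': 1
Maximum frequency: 3

3


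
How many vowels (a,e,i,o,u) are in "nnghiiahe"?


Input: nnghiiahe
Checking each character:
  'n' at position 0: consonant
  'n' at position 1: consonant
  'g' at position 2: consonant
  'h' at position 3: consonant
  'i' at position 4: vowel (running total: 1)
  'i' at position 5: vowel (running total: 2)
  'a' at position 6: vowel (running total: 3)
  'h' at position 7: consonant
  'e' at position 8: vowel (running total: 4)
Total vowels: 4

4


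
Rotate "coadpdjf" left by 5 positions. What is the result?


Input: "coadpdjf", rotate left by 5
First 5 characters: "coadp"
Remaining characters: "djf"
Concatenate remaining + first: "djf" + "coadp" = "djfcoadp"

djfcoadp


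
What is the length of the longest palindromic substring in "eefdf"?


Input: "eefdf"
Checking substrings for palindromes:
  [2:5] "fdf" (len 3) => palindrome
  [0:2] "ee" (len 2) => palindrome
Longest palindromic substring: "fdf" with length 3

3


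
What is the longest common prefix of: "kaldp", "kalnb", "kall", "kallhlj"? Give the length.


Words: kaldp, kalnb, kall, kallhlj
  Position 0: all 'k' => match
  Position 1: all 'a' => match
  Position 2: all 'l' => match
  Position 3: ('d', 'n', 'l', 'l') => mismatch, stop
LCP = "kal" (length 3)

3


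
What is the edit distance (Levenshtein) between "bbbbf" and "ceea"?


Computing edit distance: "bbbbf" -> "ceea"
DP table:
           c    e    e    a
      0    1    2    3    4
  b   1    1    2    3    4
  b   2    2    2    3    4
  b   3    3    3    3    4
  b   4    4    4    4    4
  f   5    5    5    5    5
Edit distance = dp[5][4] = 5

5


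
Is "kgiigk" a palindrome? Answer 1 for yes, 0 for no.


Input: kgiigk
Reversed: kgiigk
  Compare pos 0 ('k') with pos 5 ('k'): match
  Compare pos 1 ('g') with pos 4 ('g'): match
  Compare pos 2 ('i') with pos 3 ('i'): match
Result: palindrome

1


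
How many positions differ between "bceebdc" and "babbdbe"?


Comparing "bceebdc" and "babbdbe" position by position:
  Position 0: 'b' vs 'b' => same
  Position 1: 'c' vs 'a' => DIFFER
  Position 2: 'e' vs 'b' => DIFFER
  Position 3: 'e' vs 'b' => DIFFER
  Position 4: 'b' vs 'd' => DIFFER
  Position 5: 'd' vs 'b' => DIFFER
  Position 6: 'c' vs 'e' => DIFFER
Positions that differ: 6

6


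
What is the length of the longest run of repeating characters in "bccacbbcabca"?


Input: "bccacbbcabca"
Scanning for longest run:
  Position 1 ('c'): new char, reset run to 1
  Position 2 ('c'): continues run of 'c', length=2
  Position 3 ('a'): new char, reset run to 1
  Position 4 ('c'): new char, reset run to 1
  Position 5 ('b'): new char, reset run to 1
  Position 6 ('b'): continues run of 'b', length=2
  Position 7 ('c'): new char, reset run to 1
  Position 8 ('a'): new char, reset run to 1
  Position 9 ('b'): new char, reset run to 1
  Position 10 ('c'): new char, reset run to 1
  Position 11 ('a'): new char, reset run to 1
Longest run: 'c' with length 2

2


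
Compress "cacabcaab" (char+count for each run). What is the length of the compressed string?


Input: cacabcaab
Runs:
  'c' x 1 => "c1"
  'a' x 1 => "a1"
  'c' x 1 => "c1"
  'a' x 1 => "a1"
  'b' x 1 => "b1"
  'c' x 1 => "c1"
  'a' x 2 => "a2"
  'b' x 1 => "b1"
Compressed: "c1a1c1a1b1c1a2b1"
Compressed length: 16

16


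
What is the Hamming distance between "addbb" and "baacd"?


Comparing "addbb" and "baacd" position by position:
  Position 0: 'a' vs 'b' => differ
  Position 1: 'd' vs 'a' => differ
  Position 2: 'd' vs 'a' => differ
  Position 3: 'b' vs 'c' => differ
  Position 4: 'b' vs 'd' => differ
Total differences (Hamming distance): 5

5


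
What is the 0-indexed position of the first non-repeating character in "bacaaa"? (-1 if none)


Input: bacaaa
Character frequencies:
  'a': 4
  'b': 1
  'c': 1
Scanning left to right for freq == 1:
  Position 0 ('b'): unique! => answer = 0

0


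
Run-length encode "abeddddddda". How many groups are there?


Input: abeddddddda
Scanning for consecutive runs:
  Group 1: 'a' x 1 (positions 0-0)
  Group 2: 'b' x 1 (positions 1-1)
  Group 3: 'e' x 1 (positions 2-2)
  Group 4: 'd' x 7 (positions 3-9)
  Group 5: 'a' x 1 (positions 10-10)
Total groups: 5

5


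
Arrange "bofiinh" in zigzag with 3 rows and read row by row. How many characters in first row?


Zigzag "bofiinh" into 3 rows:
Placing characters:
  'b' => row 0
  'o' => row 1
  'f' => row 2
  'i' => row 1
  'i' => row 0
  'n' => row 1
  'h' => row 2
Rows:
  Row 0: "bi"
  Row 1: "oin"
  Row 2: "fh"
First row length: 2

2


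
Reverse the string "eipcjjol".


Input: eipcjjol
Reading characters right to left:
  Position 7: 'l'
  Position 6: 'o'
  Position 5: 'j'
  Position 4: 'j'
  Position 3: 'c'
  Position 2: 'p'
  Position 1: 'i'
  Position 0: 'e'
Reversed: lojjcpie

lojjcpie


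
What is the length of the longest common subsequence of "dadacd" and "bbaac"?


LCS of "dadacd" and "bbaac"
DP table:
           b    b    a    a    c
      0    0    0    0    0    0
  d   0    0    0    0    0    0
  a   0    0    0    1    1    1
  d   0    0    0    1    1    1
  a   0    0    0    1    2    2
  c   0    0    0    1    2    3
  d   0    0    0    1    2    3
LCS length = dp[6][5] = 3

3


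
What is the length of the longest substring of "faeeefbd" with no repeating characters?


Input: "faeeefbd"
Sliding window (track last position of each char):
  Position 0 ('f'): window [0,0] length 1 -- new best
  Position 1 ('a'): window [0,1] length 2 -- new best
  Position 2 ('e'): window [0,2] length 3 -- new best
  Position 3 ('e'): repeat (last at 2), move window start to 3
  Position 3 ('e'): window [3,3] length 1
  Position 4 ('e'): repeat (last at 3), move window start to 4
  Position 4 ('e'): window [4,4] length 1
  Position 5 ('f'): window [4,5] length 2
  Position 6 ('b'): window [4,6] length 3
  Position 7 ('d'): window [4,7] length 4 -- new best
Longest substring with no repeats: "efbd" with length 4

4


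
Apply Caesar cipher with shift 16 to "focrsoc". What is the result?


Caesar cipher: shift "focrsoc" by 16
  'f' (pos 5) + 16 = pos 21 = 'v'
  'o' (pos 14) + 16 = pos 4 = 'e'
  'c' (pos 2) + 16 = pos 18 = 's'
  'r' (pos 17) + 16 = pos 7 = 'h'
  's' (pos 18) + 16 = pos 8 = 'i'
  'o' (pos 14) + 16 = pos 4 = 'e'
  'c' (pos 2) + 16 = pos 18 = 's'
Result: veshies

veshies


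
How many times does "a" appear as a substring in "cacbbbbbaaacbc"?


Searching for "a" in "cacbbbbbaaacbc"
Scanning each position:
  Position 0: "c" => no
  Position 1: "a" => MATCH
  Position 2: "c" => no
  Position 3: "b" => no
  Position 4: "b" => no
  Position 5: "b" => no
  Position 6: "b" => no
  Position 7: "b" => no
  Position 8: "a" => MATCH
  Position 9: "a" => MATCH
  Position 10: "a" => MATCH
  Position 11: "c" => no
  Position 12: "b" => no
  Position 13: "c" => no
Total occurrences: 4

4


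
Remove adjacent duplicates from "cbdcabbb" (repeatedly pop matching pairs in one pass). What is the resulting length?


Input: cbdcabbb
Stack-based adjacent duplicate removal:
  Read 'c': push. Stack: c
  Read 'b': push. Stack: cb
  Read 'd': push. Stack: cbd
  Read 'c': push. Stack: cbdc
  Read 'a': push. Stack: cbdca
  Read 'b': push. Stack: cbdcab
  Read 'b': matches stack top 'b' => pop. Stack: cbdca
  Read 'b': push. Stack: cbdcab
Final stack: "cbdcab" (length 6)

6


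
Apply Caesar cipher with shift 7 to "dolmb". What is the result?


Caesar cipher: shift "dolmb" by 7
  'd' (pos 3) + 7 = pos 10 = 'k'
  'o' (pos 14) + 7 = pos 21 = 'v'
  'l' (pos 11) + 7 = pos 18 = 's'
  'm' (pos 12) + 7 = pos 19 = 't'
  'b' (pos 1) + 7 = pos 8 = 'i'
Result: kvsti

kvsti


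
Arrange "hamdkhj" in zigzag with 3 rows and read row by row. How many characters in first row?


Zigzag "hamdkhj" into 3 rows:
Placing characters:
  'h' => row 0
  'a' => row 1
  'm' => row 2
  'd' => row 1
  'k' => row 0
  'h' => row 1
  'j' => row 2
Rows:
  Row 0: "hk"
  Row 1: "adh"
  Row 2: "mj"
First row length: 2

2


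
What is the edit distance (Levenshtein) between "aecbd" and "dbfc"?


Computing edit distance: "aecbd" -> "dbfc"
DP table:
           d    b    f    c
      0    1    2    3    4
  a   1    1    2    3    4
  e   2    2    2    3    4
  c   3    3    3    3    3
  b   4    4    3    4    4
  d   5    4    4    4    5
Edit distance = dp[5][4] = 5

5


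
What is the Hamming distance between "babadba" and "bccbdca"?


Comparing "babadba" and "bccbdca" position by position:
  Position 0: 'b' vs 'b' => same
  Position 1: 'a' vs 'c' => differ
  Position 2: 'b' vs 'c' => differ
  Position 3: 'a' vs 'b' => differ
  Position 4: 'd' vs 'd' => same
  Position 5: 'b' vs 'c' => differ
  Position 6: 'a' vs 'a' => same
Total differences (Hamming distance): 4

4


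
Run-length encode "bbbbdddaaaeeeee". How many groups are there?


Input: bbbbdddaaaeeeee
Scanning for consecutive runs:
  Group 1: 'b' x 4 (positions 0-3)
  Group 2: 'd' x 3 (positions 4-6)
  Group 3: 'a' x 3 (positions 7-9)
  Group 4: 'e' x 5 (positions 10-14)
Total groups: 4

4


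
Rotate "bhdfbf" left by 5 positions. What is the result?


Input: "bhdfbf", rotate left by 5
First 5 characters: "bhdfb"
Remaining characters: "f"
Concatenate remaining + first: "f" + "bhdfb" = "fbhdfb"

fbhdfb


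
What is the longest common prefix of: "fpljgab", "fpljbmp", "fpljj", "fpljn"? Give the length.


Words: fpljgab, fpljbmp, fpljj, fpljn
  Position 0: all 'f' => match
  Position 1: all 'p' => match
  Position 2: all 'l' => match
  Position 3: all 'j' => match
  Position 4: ('g', 'b', 'j', 'n') => mismatch, stop
LCP = "fplj" (length 4)

4


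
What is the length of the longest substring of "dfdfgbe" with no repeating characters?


Input: "dfdfgbe"
Sliding window (track last position of each char):
  Position 0 ('d'): window [0,0] length 1 -- new best
  Position 1 ('f'): window [0,1] length 2 -- new best
  Position 2 ('d'): repeat (last at 0), move window start to 1
  Position 2 ('d'): window [1,2] length 2
  Position 3 ('f'): repeat (last at 1), move window start to 2
  Position 3 ('f'): window [2,3] length 2
  Position 4 ('g'): window [2,4] length 3 -- new best
  Position 5 ('b'): window [2,5] length 4 -- new best
  Position 6 ('e'): window [2,6] length 5 -- new best
Longest substring with no repeats: "dfgbe" with length 5

5


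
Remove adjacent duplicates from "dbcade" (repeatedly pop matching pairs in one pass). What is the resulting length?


Input: dbcade
Stack-based adjacent duplicate removal:
  Read 'd': push. Stack: d
  Read 'b': push. Stack: db
  Read 'c': push. Stack: dbc
  Read 'a': push. Stack: dbca
  Read 'd': push. Stack: dbcad
  Read 'e': push. Stack: dbcade
Final stack: "dbcade" (length 6)

6


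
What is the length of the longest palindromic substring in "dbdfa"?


Input: "dbdfa"
Checking substrings for palindromes:
  [0:3] "dbd" (len 3) => palindrome
Longest palindromic substring: "dbd" with length 3

3


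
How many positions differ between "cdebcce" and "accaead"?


Comparing "cdebcce" and "accaead" position by position:
  Position 0: 'c' vs 'a' => DIFFER
  Position 1: 'd' vs 'c' => DIFFER
  Position 2: 'e' vs 'c' => DIFFER
  Position 3: 'b' vs 'a' => DIFFER
  Position 4: 'c' vs 'e' => DIFFER
  Position 5: 'c' vs 'a' => DIFFER
  Position 6: 'e' vs 'd' => DIFFER
Positions that differ: 7

7


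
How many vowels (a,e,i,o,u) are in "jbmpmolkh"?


Input: jbmpmolkh
Checking each character:
  'j' at position 0: consonant
  'b' at position 1: consonant
  'm' at position 2: consonant
  'p' at position 3: consonant
  'm' at position 4: consonant
  'o' at position 5: vowel (running total: 1)
  'l' at position 6: consonant
  'k' at position 7: consonant
  'h' at position 8: consonant
Total vowels: 1

1


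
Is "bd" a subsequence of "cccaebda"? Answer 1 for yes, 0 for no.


Check if "bd" is a subsequence of "cccaebda"
Greedy scan:
  Position 0 ('c'): no match needed
  Position 1 ('c'): no match needed
  Position 2 ('c'): no match needed
  Position 3 ('a'): no match needed
  Position 4 ('e'): no match needed
  Position 5 ('b'): matches sub[0] = 'b'
  Position 6 ('d'): matches sub[1] = 'd'
  Position 7 ('a'): no match needed
All 2 characters matched => is a subsequence

1


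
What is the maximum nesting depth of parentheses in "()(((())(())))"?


Input: "()(((())(())))"
Tracking depth:
  Position 0 '(': depth becomes 1
  Position 1 ')': depth becomes 0
  Position 2 '(': depth becomes 1
  Position 3 '(': depth becomes 2
  Position 4 '(': depth becomes 3
  Position 5 '(': depth becomes 4
  Position 6 ')': depth becomes 3
  Position 7 ')': depth becomes 2
  Position 8 '(': depth becomes 3
  Position 9 '(': depth becomes 4
  Position 10 ')': depth becomes 3
  Position 11 ')': depth becomes 2
  Position 12 ')': depth becomes 1
  Position 13 ')': depth becomes 0
Maximum depth reached: 4

4


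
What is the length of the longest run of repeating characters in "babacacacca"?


Input: "babacacacca"
Scanning for longest run:
  Position 1 ('a'): new char, reset run to 1
  Position 2 ('b'): new char, reset run to 1
  Position 3 ('a'): new char, reset run to 1
  Position 4 ('c'): new char, reset run to 1
  Position 5 ('a'): new char, reset run to 1
  Position 6 ('c'): new char, reset run to 1
  Position 7 ('a'): new char, reset run to 1
  Position 8 ('c'): new char, reset run to 1
  Position 9 ('c'): continues run of 'c', length=2
  Position 10 ('a'): new char, reset run to 1
Longest run: 'c' with length 2

2


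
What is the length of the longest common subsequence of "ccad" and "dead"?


LCS of "ccad" and "dead"
DP table:
           d    e    a    d
      0    0    0    0    0
  c   0    0    0    0    0
  c   0    0    0    0    0
  a   0    0    0    1    1
  d   0    1    1    1    2
LCS length = dp[4][4] = 2

2


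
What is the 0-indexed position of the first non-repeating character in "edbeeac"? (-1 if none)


Input: edbeeac
Character frequencies:
  'a': 1
  'b': 1
  'c': 1
  'd': 1
  'e': 3
Scanning left to right for freq == 1:
  Position 0 ('e'): freq=3, skip
  Position 1 ('d'): unique! => answer = 1

1


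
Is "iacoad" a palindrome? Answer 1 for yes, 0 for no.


Input: iacoad
Reversed: daocai
  Compare pos 0 ('i') with pos 5 ('d'): MISMATCH
  Compare pos 1 ('a') with pos 4 ('a'): match
  Compare pos 2 ('c') with pos 3 ('o'): MISMATCH
Result: not a palindrome

0


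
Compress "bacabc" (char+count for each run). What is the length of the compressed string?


Input: bacabc
Runs:
  'b' x 1 => "b1"
  'a' x 1 => "a1"
  'c' x 1 => "c1"
  'a' x 1 => "a1"
  'b' x 1 => "b1"
  'c' x 1 => "c1"
Compressed: "b1a1c1a1b1c1"
Compressed length: 12

12


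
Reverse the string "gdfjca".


Input: gdfjca
Reading characters right to left:
  Position 5: 'a'
  Position 4: 'c'
  Position 3: 'j'
  Position 2: 'f'
  Position 1: 'd'
  Position 0: 'g'
Reversed: acjfdg

acjfdg


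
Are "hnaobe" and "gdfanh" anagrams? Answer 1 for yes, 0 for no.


Strings: "hnaobe", "gdfanh"
Sorted first:  abehno
Sorted second: adfghn
Differ at position 1: 'b' vs 'd' => not anagrams

0


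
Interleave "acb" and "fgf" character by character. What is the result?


Interleaving "acb" and "fgf":
  Position 0: 'a' from first, 'f' from second => "af"
  Position 1: 'c' from first, 'g' from second => "cg"
  Position 2: 'b' from first, 'f' from second => "bf"
Result: afcgbf

afcgbf


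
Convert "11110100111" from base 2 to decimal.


Input: "11110100111" in base 2
Positional expansion:
  Digit '1' (value 1) x 2^10 = 1024
  Digit '1' (value 1) x 2^9 = 512
  Digit '1' (value 1) x 2^8 = 256
  Digit '1' (value 1) x 2^7 = 128
  Digit '0' (value 0) x 2^6 = 0
  Digit '1' (value 1) x 2^5 = 32
  Digit '0' (value 0) x 2^4 = 0
  Digit '0' (value 0) x 2^3 = 0
  Digit '1' (value 1) x 2^2 = 4
  Digit '1' (value 1) x 2^1 = 2
  Digit '1' (value 1) x 2^0 = 1
Sum = 1959

1959


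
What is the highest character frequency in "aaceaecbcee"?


Input: aaceaecbcee
Character counts:
  'a': 3
  'b': 1
  'c': 3
  'e': 4
Maximum frequency: 4

4


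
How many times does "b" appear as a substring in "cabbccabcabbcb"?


Searching for "b" in "cabbccabcabbcb"
Scanning each position:
  Position 0: "c" => no
  Position 1: "a" => no
  Position 2: "b" => MATCH
  Position 3: "b" => MATCH
  Position 4: "c" => no
  Position 5: "c" => no
  Position 6: "a" => no
  Position 7: "b" => MATCH
  Position 8: "c" => no
  Position 9: "a" => no
  Position 10: "b" => MATCH
  Position 11: "b" => MATCH
  Position 12: "c" => no
  Position 13: "b" => MATCH
Total occurrences: 6

6


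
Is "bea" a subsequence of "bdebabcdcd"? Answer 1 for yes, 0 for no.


Check if "bea" is a subsequence of "bdebabcdcd"
Greedy scan:
  Position 0 ('b'): matches sub[0] = 'b'
  Position 1 ('d'): no match needed
  Position 2 ('e'): matches sub[1] = 'e'
  Position 3 ('b'): no match needed
  Position 4 ('a'): matches sub[2] = 'a'
  Position 5 ('b'): no match needed
  Position 6 ('c'): no match needed
  Position 7 ('d'): no match needed
  Position 8 ('c'): no match needed
  Position 9 ('d'): no match needed
All 3 characters matched => is a subsequence

1


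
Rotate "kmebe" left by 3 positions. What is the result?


Input: "kmebe", rotate left by 3
First 3 characters: "kme"
Remaining characters: "be"
Concatenate remaining + first: "be" + "kme" = "bekme"

bekme


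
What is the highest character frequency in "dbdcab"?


Input: dbdcab
Character counts:
  'a': 1
  'b': 2
  'c': 1
  'd': 2
Maximum frequency: 2

2


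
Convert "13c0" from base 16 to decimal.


Input: "13c0" in base 16
Positional expansion:
  Digit '1' (value 1) x 16^3 = 4096
  Digit '3' (value 3) x 16^2 = 768
  Digit 'c' (value 12) x 16^1 = 192
  Digit '0' (value 0) x 16^0 = 0
Sum = 5056

5056


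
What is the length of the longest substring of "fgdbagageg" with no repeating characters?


Input: "fgdbagageg"
Sliding window (track last position of each char):
  Position 0 ('f'): window [0,0] length 1 -- new best
  Position 1 ('g'): window [0,1] length 2 -- new best
  Position 2 ('d'): window [0,2] length 3 -- new best
  Position 3 ('b'): window [0,3] length 4 -- new best
  Position 4 ('a'): window [0,4] length 5 -- new best
  Position 5 ('g'): repeat (last at 1), move window start to 2
  Position 5 ('g'): window [2,5] length 4
  Position 6 ('a'): repeat (last at 4), move window start to 5
  Position 6 ('a'): window [5,6] length 2
  Position 7 ('g'): repeat (last at 5), move window start to 6
  Position 7 ('g'): window [6,7] length 2
  Position 8 ('e'): window [6,8] length 3
  Position 9 ('g'): repeat (last at 7), move window start to 8
  Position 9 ('g'): window [8,9] length 2
Longest substring with no repeats: "fgdba" with length 5

5


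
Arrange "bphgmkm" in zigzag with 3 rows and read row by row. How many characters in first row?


Zigzag "bphgmkm" into 3 rows:
Placing characters:
  'b' => row 0
  'p' => row 1
  'h' => row 2
  'g' => row 1
  'm' => row 0
  'k' => row 1
  'm' => row 2
Rows:
  Row 0: "bm"
  Row 1: "pgk"
  Row 2: "hm"
First row length: 2

2


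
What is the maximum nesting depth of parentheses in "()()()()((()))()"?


Input: "()()()()((()))()"
Tracking depth:
  Position 0 '(': depth becomes 1
  Position 1 ')': depth becomes 0
  Position 2 '(': depth becomes 1
  Position 3 ')': depth becomes 0
  Position 4 '(': depth becomes 1
  Position 5 ')': depth becomes 0
  Position 6 '(': depth becomes 1
  Position 7 ')': depth becomes 0
  Position 8 '(': depth becomes 1
  Position 9 '(': depth becomes 2
  Position 10 '(': depth becomes 3
  Position 11 ')': depth becomes 2
  Position 12 ')': depth becomes 1
  Position 13 ')': depth becomes 0
  Position 14 '(': depth becomes 1
  Position 15 ')': depth becomes 0
Maximum depth reached: 3

3


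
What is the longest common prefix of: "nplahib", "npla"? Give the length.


Words: nplahib, npla
  Position 0: all 'n' => match
  Position 1: all 'p' => match
  Position 2: all 'l' => match
  Position 3: all 'a' => match
LCP = "npla" (length 4)

4


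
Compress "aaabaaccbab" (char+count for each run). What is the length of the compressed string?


Input: aaabaaccbab
Runs:
  'a' x 3 => "a3"
  'b' x 1 => "b1"
  'a' x 2 => "a2"
  'c' x 2 => "c2"
  'b' x 1 => "b1"
  'a' x 1 => "a1"
  'b' x 1 => "b1"
Compressed: "a3b1a2c2b1a1b1"
Compressed length: 14

14


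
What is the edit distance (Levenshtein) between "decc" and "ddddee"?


Computing edit distance: "decc" -> "ddddee"
DP table:
           d    d    d    d    e    e
      0    1    2    3    4    5    6
  d   1    0    1    2    3    4    5
  e   2    1    1    2    3    3    4
  c   3    2    2    2    3    4    4
  c   4    3    3    3    3    4    5
Edit distance = dp[4][6] = 5

5


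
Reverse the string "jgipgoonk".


Input: jgipgoonk
Reading characters right to left:
  Position 8: 'k'
  Position 7: 'n'
  Position 6: 'o'
  Position 5: 'o'
  Position 4: 'g'
  Position 3: 'p'
  Position 2: 'i'
  Position 1: 'g'
  Position 0: 'j'
Reversed: knoogpigj

knoogpigj


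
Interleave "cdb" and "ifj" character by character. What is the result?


Interleaving "cdb" and "ifj":
  Position 0: 'c' from first, 'i' from second => "ci"
  Position 1: 'd' from first, 'f' from second => "df"
  Position 2: 'b' from first, 'j' from second => "bj"
Result: cidfbj

cidfbj


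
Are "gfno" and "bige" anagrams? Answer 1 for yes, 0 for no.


Strings: "gfno", "bige"
Sorted first:  fgno
Sorted second: begi
Differ at position 0: 'f' vs 'b' => not anagrams

0


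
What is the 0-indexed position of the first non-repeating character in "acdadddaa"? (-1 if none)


Input: acdadddaa
Character frequencies:
  'a': 4
  'c': 1
  'd': 4
Scanning left to right for freq == 1:
  Position 0 ('a'): freq=4, skip
  Position 1 ('c'): unique! => answer = 1

1


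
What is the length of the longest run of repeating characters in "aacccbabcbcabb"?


Input: "aacccbabcbcabb"
Scanning for longest run:
  Position 1 ('a'): continues run of 'a', length=2
  Position 2 ('c'): new char, reset run to 1
  Position 3 ('c'): continues run of 'c', length=2
  Position 4 ('c'): continues run of 'c', length=3
  Position 5 ('b'): new char, reset run to 1
  Position 6 ('a'): new char, reset run to 1
  Position 7 ('b'): new char, reset run to 1
  Position 8 ('c'): new char, reset run to 1
  Position 9 ('b'): new char, reset run to 1
  Position 10 ('c'): new char, reset run to 1
  Position 11 ('a'): new char, reset run to 1
  Position 12 ('b'): new char, reset run to 1
  Position 13 ('b'): continues run of 'b', length=2
Longest run: 'c' with length 3

3


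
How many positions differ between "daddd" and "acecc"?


Comparing "daddd" and "acecc" position by position:
  Position 0: 'd' vs 'a' => DIFFER
  Position 1: 'a' vs 'c' => DIFFER
  Position 2: 'd' vs 'e' => DIFFER
  Position 3: 'd' vs 'c' => DIFFER
  Position 4: 'd' vs 'c' => DIFFER
Positions that differ: 5

5


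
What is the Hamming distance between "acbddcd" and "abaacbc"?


Comparing "acbddcd" and "abaacbc" position by position:
  Position 0: 'a' vs 'a' => same
  Position 1: 'c' vs 'b' => differ
  Position 2: 'b' vs 'a' => differ
  Position 3: 'd' vs 'a' => differ
  Position 4: 'd' vs 'c' => differ
  Position 5: 'c' vs 'b' => differ
  Position 6: 'd' vs 'c' => differ
Total differences (Hamming distance): 6

6


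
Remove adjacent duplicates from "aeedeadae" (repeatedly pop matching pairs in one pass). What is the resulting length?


Input: aeedeadae
Stack-based adjacent duplicate removal:
  Read 'a': push. Stack: a
  Read 'e': push. Stack: ae
  Read 'e': matches stack top 'e' => pop. Stack: a
  Read 'd': push. Stack: ad
  Read 'e': push. Stack: ade
  Read 'a': push. Stack: adea
  Read 'd': push. Stack: adead
  Read 'a': push. Stack: adeada
  Read 'e': push. Stack: adeadae
Final stack: "adeadae" (length 7)

7


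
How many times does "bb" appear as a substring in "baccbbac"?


Searching for "bb" in "baccbbac"
Scanning each position:
  Position 0: "ba" => no
  Position 1: "ac" => no
  Position 2: "cc" => no
  Position 3: "cb" => no
  Position 4: "bb" => MATCH
  Position 5: "ba" => no
  Position 6: "ac" => no
Total occurrences: 1

1


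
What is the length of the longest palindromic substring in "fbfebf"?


Input: "fbfebf"
Checking substrings for palindromes:
  [0:3] "fbf" (len 3) => palindrome
Longest palindromic substring: "fbf" with length 3

3


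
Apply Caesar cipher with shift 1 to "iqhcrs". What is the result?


Caesar cipher: shift "iqhcrs" by 1
  'i' (pos 8) + 1 = pos 9 = 'j'
  'q' (pos 16) + 1 = pos 17 = 'r'
  'h' (pos 7) + 1 = pos 8 = 'i'
  'c' (pos 2) + 1 = pos 3 = 'd'
  'r' (pos 17) + 1 = pos 18 = 's'
  's' (pos 18) + 1 = pos 19 = 't'
Result: jridst

jridst


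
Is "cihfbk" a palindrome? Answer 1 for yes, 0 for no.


Input: cihfbk
Reversed: kbfhic
  Compare pos 0 ('c') with pos 5 ('k'): MISMATCH
  Compare pos 1 ('i') with pos 4 ('b'): MISMATCH
  Compare pos 2 ('h') with pos 3 ('f'): MISMATCH
Result: not a palindrome

0


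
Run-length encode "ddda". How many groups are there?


Input: ddda
Scanning for consecutive runs:
  Group 1: 'd' x 3 (positions 0-2)
  Group 2: 'a' x 1 (positions 3-3)
Total groups: 2

2


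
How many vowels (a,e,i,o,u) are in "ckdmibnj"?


Input: ckdmibnj
Checking each character:
  'c' at position 0: consonant
  'k' at position 1: consonant
  'd' at position 2: consonant
  'm' at position 3: consonant
  'i' at position 4: vowel (running total: 1)
  'b' at position 5: consonant
  'n' at position 6: consonant
  'j' at position 7: consonant
Total vowels: 1

1


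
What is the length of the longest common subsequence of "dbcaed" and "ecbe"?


LCS of "dbcaed" and "ecbe"
DP table:
           e    c    b    e
      0    0    0    0    0
  d   0    0    0    0    0
  b   0    0    0    1    1
  c   0    0    1    1    1
  a   0    0    1    1    1
  e   0    1    1    1    2
  d   0    1    1    1    2
LCS length = dp[6][4] = 2

2
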